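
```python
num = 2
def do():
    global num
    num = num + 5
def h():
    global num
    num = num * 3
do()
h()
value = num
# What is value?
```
21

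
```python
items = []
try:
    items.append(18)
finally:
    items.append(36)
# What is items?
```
[18, 36]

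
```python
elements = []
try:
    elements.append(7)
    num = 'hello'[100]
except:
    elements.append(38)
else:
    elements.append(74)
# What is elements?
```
[7, 38]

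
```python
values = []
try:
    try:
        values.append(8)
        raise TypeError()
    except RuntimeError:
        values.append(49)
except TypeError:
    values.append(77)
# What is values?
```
[8, 77]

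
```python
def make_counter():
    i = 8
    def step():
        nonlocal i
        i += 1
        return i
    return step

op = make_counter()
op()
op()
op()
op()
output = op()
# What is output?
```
13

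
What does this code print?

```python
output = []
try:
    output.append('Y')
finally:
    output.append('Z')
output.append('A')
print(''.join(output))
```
YZA

try/finally without except, no exception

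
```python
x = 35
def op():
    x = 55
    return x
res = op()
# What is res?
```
55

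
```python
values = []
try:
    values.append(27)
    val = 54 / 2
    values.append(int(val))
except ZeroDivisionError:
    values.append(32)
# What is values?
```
[27, 27]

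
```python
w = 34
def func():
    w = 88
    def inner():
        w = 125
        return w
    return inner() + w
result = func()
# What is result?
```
213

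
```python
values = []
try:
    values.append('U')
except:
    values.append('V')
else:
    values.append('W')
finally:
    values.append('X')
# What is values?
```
['U', 'W', 'X']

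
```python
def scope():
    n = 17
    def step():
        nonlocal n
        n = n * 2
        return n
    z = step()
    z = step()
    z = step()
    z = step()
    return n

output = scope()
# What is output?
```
272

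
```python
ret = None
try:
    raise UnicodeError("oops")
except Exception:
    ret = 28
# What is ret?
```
28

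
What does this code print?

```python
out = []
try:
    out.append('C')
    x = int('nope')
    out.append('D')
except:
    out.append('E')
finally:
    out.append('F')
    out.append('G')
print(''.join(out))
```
CEFG

Code before exception runs, then except, then all of finally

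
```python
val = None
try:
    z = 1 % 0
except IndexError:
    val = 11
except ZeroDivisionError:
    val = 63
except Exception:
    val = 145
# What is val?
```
63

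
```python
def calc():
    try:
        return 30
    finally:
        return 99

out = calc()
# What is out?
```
99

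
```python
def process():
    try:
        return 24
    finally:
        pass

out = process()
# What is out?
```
24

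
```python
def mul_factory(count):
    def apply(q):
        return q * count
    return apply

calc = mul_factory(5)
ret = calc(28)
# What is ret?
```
140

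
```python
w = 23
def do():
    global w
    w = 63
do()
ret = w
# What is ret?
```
63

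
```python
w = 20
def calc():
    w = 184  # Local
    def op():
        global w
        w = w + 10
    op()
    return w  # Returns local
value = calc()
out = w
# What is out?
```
30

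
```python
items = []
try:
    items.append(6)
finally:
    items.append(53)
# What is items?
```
[6, 53]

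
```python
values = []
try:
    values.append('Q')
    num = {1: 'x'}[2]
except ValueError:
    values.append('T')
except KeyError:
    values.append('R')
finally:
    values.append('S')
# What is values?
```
['Q', 'R', 'S']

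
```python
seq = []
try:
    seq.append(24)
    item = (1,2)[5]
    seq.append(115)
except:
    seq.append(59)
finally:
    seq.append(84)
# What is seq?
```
[24, 59, 84]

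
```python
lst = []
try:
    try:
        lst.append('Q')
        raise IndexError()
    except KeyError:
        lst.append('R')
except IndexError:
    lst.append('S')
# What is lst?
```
['Q', 'S']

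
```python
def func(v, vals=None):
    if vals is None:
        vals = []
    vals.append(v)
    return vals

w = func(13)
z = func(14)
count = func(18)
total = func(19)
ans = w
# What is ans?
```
[13]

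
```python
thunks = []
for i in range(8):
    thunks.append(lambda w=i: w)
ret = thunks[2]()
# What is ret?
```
2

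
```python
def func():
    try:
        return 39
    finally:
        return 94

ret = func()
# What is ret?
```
94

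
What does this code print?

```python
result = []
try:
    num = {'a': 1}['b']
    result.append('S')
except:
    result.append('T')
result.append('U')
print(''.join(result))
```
TU

Exception raised in try, caught by bare except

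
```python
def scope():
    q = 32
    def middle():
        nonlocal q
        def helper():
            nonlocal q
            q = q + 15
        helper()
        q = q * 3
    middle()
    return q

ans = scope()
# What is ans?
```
141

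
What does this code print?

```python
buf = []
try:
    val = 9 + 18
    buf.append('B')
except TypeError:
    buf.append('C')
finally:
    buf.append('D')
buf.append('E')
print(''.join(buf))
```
BDE

finally runs after normal execution too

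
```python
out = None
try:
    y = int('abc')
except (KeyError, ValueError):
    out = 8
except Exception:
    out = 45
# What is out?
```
8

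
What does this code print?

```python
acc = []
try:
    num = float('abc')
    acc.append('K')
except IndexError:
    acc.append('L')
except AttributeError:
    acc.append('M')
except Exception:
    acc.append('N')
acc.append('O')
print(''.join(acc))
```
NO

ValueError not specifically caught, falls to Exception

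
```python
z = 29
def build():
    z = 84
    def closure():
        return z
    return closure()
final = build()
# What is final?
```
84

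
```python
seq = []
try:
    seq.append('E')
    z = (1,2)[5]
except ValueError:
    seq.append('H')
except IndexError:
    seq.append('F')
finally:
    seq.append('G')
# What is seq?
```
['E', 'F', 'G']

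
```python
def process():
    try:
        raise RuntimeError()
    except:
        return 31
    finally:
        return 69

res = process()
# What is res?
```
69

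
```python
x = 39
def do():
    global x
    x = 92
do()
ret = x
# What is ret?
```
92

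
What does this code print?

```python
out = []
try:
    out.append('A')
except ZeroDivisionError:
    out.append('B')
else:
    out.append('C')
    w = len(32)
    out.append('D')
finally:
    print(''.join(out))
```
AC

Try succeeds, else appends 'C', TypeError in else is uncaught, finally prints before exception propagates ('D' never appended)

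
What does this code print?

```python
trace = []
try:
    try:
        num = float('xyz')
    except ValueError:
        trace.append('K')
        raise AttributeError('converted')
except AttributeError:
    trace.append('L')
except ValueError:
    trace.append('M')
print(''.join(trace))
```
KL

New AttributeError raised, caught by outer AttributeError handler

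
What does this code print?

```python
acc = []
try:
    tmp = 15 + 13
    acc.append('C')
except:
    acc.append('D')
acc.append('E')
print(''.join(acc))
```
CE

No exception, try block completes normally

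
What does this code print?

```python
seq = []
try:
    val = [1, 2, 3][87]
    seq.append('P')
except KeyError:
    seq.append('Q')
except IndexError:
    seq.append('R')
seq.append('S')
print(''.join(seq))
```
RS

IndexError is caught by its specific handler, not KeyError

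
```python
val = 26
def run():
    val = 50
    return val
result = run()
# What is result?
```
50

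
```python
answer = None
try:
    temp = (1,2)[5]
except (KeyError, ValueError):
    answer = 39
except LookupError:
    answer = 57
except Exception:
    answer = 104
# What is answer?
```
57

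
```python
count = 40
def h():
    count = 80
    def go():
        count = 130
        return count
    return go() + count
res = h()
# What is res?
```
210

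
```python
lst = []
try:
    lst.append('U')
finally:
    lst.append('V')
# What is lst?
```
['U', 'V']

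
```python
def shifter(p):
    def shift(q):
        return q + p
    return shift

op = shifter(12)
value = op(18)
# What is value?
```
30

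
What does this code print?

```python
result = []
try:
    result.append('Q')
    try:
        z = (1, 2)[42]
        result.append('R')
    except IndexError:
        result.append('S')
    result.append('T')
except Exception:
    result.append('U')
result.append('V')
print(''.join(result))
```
QSTV

Inner exception caught by inner handler, outer continues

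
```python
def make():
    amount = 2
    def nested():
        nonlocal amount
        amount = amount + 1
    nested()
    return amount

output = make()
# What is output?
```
3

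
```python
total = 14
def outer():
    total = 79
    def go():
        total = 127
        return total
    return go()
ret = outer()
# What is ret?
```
127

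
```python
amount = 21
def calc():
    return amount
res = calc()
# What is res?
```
21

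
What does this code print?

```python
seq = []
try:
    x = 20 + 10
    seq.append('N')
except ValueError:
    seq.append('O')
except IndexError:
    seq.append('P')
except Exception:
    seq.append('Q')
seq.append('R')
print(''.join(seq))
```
NR

No exception, try block completes normally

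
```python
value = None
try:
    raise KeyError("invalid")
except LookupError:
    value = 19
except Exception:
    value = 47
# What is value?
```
19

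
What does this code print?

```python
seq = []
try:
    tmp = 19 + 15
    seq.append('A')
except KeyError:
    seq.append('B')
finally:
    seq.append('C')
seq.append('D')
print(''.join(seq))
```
ACD

finally runs after normal execution too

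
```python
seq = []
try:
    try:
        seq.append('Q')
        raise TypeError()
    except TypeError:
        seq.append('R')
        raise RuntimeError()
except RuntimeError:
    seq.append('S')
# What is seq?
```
['Q', 'R', 'S']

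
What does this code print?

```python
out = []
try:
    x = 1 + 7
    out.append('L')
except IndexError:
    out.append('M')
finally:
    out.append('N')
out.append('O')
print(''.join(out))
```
LNO

finally runs after normal execution too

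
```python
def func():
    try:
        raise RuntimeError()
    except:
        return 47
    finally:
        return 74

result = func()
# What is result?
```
74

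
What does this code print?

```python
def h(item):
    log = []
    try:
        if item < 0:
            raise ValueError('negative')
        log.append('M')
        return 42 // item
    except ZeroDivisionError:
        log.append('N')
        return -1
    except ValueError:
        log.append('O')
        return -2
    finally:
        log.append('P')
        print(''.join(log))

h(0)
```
MNP

item=0 causes ZeroDivisionError, caught, finally prints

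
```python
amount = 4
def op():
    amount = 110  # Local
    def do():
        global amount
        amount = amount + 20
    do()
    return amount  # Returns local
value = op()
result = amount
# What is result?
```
24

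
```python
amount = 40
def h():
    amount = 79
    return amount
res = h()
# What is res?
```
79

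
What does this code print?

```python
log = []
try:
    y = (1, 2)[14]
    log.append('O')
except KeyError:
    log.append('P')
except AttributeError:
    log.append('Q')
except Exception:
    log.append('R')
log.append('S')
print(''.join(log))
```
RS

IndexError not specifically caught, falls to Exception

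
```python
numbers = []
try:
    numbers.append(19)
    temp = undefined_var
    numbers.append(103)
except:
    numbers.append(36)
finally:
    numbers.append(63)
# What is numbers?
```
[19, 36, 63]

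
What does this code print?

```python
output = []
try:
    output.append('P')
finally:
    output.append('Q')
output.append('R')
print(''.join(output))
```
PQR

try/finally without except, no exception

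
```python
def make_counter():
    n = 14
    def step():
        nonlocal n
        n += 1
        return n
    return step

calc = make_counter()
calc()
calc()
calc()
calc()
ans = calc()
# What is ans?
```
19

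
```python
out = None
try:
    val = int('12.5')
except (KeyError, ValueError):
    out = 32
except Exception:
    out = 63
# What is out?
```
32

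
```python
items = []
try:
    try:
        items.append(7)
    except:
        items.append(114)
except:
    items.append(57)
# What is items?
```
[7]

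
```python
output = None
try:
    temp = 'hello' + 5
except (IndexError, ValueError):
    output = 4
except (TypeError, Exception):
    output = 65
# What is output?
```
65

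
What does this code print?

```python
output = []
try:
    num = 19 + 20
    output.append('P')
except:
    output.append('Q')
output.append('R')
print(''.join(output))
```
PR

No exception, try block completes normally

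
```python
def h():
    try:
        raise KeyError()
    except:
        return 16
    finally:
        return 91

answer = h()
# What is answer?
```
91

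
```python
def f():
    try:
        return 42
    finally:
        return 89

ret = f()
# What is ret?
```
89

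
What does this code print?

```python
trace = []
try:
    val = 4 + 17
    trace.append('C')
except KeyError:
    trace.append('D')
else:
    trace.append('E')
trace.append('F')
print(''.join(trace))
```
CEF

else block runs when no exception occurs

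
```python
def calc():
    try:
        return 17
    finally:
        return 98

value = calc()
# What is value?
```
98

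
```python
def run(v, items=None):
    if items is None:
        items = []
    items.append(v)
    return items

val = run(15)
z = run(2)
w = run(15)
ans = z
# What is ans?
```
[2]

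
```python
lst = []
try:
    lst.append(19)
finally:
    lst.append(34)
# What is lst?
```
[19, 34]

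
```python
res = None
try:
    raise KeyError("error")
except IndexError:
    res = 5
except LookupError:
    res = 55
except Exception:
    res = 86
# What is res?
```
55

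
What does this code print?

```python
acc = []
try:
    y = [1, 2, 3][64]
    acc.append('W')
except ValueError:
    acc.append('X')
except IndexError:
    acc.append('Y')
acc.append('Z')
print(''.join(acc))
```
YZ

IndexError is caught by its specific handler, not ValueError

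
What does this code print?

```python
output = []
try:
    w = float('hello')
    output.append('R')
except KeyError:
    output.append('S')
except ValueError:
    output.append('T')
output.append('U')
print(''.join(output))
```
TU

ValueError is caught by its specific handler, not KeyError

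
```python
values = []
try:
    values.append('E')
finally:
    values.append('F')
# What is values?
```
['E', 'F']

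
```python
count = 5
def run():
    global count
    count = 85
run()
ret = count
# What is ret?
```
85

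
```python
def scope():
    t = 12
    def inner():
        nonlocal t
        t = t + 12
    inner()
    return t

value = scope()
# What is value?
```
24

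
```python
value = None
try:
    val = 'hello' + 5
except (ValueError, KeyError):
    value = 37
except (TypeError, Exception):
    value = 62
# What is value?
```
62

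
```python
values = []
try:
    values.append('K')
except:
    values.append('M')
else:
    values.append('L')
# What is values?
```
['K', 'L']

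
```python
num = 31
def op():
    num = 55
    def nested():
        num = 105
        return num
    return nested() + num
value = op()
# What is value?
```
160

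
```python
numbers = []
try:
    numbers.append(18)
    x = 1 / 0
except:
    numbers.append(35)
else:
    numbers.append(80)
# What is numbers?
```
[18, 35]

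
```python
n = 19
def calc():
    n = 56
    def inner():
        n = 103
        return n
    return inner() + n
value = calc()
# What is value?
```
159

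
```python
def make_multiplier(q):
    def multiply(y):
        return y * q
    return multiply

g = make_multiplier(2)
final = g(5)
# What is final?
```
10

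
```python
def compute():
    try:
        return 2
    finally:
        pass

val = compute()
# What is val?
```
2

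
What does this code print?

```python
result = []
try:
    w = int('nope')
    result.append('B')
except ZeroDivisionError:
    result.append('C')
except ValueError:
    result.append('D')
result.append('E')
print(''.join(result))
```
DE

ValueError is caught by its specific handler, not ZeroDivisionError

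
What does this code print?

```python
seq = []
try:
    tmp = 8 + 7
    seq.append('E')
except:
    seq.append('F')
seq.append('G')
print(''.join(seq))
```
EG

No exception, try block completes normally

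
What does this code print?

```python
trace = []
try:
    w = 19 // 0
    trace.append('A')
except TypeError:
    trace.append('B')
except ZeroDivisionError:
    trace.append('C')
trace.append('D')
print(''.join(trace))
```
CD

ZeroDivisionError is caught by its specific handler, not TypeError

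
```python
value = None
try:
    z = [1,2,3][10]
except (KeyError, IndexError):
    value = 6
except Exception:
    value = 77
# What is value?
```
6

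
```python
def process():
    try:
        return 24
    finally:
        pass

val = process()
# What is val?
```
24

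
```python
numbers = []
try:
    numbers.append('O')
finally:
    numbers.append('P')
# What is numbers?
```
['O', 'P']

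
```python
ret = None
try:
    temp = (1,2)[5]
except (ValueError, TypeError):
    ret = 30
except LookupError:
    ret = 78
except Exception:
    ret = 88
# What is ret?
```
78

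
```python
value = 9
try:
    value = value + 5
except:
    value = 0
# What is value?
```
14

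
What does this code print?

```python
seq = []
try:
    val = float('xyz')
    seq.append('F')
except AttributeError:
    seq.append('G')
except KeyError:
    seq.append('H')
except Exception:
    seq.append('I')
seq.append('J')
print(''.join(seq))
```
IJ

ValueError not specifically caught, falls to Exception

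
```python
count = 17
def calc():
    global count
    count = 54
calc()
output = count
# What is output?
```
54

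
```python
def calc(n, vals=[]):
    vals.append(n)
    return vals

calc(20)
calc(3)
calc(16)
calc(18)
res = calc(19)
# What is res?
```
[20, 3, 16, 18, 19]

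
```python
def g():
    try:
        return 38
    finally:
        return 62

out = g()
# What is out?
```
62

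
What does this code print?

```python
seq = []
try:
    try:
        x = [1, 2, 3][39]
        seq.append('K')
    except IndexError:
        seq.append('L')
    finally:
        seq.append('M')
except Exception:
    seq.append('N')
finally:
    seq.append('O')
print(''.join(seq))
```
LMO

Both finally blocks run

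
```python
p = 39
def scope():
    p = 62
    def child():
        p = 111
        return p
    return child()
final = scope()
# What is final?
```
111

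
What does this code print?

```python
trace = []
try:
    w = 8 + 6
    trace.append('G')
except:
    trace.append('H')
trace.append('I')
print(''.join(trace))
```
GI

No exception, try block completes normally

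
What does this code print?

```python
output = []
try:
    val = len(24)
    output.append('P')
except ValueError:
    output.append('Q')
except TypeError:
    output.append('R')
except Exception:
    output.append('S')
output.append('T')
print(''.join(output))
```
RT

TypeError matches before generic Exception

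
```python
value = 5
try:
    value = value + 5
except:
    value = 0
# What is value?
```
10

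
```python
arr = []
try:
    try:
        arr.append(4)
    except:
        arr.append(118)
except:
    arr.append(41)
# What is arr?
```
[4]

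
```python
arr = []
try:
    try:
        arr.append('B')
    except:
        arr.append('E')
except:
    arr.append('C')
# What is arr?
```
['B']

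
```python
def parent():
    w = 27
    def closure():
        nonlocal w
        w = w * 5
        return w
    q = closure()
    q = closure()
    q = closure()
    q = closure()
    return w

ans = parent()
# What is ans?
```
16875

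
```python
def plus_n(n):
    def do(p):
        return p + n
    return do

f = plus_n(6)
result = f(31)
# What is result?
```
37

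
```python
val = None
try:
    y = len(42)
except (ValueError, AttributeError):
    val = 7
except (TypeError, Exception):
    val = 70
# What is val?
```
70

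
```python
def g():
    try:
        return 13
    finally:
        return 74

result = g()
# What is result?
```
74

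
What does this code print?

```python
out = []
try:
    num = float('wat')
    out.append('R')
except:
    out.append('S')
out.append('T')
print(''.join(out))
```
ST

Exception raised in try, caught by bare except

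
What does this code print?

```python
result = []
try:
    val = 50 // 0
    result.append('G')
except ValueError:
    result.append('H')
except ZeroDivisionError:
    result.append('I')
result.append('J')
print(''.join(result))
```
IJ

ZeroDivisionError is caught by its specific handler, not ValueError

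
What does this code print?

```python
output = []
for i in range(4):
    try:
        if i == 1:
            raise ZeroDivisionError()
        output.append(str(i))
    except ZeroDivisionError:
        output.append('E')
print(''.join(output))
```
0E23

Exception on i=1 caught, loop continues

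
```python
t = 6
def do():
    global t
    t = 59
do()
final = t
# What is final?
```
59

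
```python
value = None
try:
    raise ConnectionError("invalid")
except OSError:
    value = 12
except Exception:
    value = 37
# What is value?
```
12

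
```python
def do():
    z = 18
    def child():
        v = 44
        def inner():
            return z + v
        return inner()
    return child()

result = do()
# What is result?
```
62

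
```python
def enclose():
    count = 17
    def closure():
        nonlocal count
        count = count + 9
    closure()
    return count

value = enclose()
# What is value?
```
26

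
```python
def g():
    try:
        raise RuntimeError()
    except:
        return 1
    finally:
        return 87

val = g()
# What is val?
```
87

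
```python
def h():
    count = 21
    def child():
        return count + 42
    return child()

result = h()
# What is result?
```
63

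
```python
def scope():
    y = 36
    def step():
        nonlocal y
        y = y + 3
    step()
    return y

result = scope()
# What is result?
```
39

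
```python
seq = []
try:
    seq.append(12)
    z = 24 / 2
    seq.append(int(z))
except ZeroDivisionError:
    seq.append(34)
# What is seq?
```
[12, 12]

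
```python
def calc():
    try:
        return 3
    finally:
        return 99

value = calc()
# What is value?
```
99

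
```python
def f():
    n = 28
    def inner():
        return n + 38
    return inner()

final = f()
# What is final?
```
66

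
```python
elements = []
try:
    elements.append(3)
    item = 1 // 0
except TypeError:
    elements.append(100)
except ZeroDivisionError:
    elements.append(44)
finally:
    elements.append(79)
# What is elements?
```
[3, 44, 79]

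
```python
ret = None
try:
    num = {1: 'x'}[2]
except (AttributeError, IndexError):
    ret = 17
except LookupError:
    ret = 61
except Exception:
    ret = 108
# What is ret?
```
61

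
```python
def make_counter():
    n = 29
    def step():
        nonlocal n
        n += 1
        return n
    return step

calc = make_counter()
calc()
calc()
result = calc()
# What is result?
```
32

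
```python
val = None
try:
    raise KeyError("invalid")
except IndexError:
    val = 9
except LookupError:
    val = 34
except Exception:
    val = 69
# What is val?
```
34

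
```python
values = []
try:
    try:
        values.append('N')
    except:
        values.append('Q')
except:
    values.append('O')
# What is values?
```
['N']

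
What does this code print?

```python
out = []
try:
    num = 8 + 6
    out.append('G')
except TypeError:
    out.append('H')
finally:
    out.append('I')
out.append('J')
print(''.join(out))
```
GIJ

finally runs after normal execution too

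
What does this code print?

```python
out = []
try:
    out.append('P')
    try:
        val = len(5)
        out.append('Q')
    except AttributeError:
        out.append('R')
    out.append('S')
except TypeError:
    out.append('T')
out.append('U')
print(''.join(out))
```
PTU

Inner handler doesn't match, propagates to outer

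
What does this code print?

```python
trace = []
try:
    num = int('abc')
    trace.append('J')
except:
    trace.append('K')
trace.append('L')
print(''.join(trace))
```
KL

Exception raised in try, caught by bare except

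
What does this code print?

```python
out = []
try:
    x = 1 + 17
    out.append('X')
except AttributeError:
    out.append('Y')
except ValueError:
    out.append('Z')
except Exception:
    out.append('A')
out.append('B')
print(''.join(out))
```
XB

No exception, try block completes normally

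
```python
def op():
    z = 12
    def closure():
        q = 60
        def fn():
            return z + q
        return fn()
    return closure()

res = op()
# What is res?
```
72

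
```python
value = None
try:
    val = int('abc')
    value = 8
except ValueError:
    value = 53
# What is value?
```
53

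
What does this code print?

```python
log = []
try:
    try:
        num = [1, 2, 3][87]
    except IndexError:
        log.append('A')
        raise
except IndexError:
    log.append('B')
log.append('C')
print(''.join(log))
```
ABC

raise without argument re-raises current exception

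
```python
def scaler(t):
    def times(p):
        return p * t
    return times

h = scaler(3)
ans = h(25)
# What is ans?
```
75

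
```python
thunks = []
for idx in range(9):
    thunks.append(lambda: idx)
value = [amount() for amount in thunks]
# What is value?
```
[8, 8, 8, 8, 8, 8, 8, 8, 8]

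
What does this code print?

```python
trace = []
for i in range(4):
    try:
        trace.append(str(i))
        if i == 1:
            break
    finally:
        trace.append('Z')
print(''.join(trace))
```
0Z1Z

finally runs even when breaking out of loop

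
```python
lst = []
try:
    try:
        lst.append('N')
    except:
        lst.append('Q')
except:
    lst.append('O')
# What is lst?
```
['N']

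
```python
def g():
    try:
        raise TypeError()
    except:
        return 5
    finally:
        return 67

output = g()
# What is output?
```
67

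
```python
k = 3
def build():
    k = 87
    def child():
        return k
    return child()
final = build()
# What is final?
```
87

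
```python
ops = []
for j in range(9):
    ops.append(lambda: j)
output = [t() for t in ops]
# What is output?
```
[8, 8, 8, 8, 8, 8, 8, 8, 8]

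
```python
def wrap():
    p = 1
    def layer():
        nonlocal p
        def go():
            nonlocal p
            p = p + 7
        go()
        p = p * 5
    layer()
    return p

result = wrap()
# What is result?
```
40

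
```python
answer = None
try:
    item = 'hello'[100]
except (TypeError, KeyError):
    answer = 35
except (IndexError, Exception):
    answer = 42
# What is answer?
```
42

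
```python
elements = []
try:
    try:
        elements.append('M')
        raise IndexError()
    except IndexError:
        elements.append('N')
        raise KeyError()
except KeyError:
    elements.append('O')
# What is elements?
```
['M', 'N', 'O']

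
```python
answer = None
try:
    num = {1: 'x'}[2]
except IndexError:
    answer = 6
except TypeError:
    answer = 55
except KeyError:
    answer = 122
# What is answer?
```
122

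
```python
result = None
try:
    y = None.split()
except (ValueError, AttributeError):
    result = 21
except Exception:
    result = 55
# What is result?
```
21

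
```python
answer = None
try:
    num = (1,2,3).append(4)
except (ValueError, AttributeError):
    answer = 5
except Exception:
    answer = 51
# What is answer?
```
5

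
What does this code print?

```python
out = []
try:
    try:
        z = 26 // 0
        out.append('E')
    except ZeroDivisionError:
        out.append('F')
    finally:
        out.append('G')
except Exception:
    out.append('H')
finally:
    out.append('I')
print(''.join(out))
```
FGI

Both finally blocks run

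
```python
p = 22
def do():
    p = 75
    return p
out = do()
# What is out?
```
75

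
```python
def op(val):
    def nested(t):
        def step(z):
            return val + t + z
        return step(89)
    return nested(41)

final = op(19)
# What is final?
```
149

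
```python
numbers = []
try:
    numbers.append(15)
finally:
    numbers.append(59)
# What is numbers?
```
[15, 59]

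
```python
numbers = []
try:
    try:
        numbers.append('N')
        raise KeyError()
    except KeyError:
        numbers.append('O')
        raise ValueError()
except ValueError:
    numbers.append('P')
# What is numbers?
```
['N', 'O', 'P']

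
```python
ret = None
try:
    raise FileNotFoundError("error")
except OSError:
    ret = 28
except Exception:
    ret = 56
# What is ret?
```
28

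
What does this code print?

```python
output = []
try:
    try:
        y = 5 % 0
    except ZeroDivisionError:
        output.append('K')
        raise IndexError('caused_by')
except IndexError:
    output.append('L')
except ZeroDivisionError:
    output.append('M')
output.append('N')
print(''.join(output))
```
KLN

IndexError raised and caught, original ZeroDivisionError not re-raised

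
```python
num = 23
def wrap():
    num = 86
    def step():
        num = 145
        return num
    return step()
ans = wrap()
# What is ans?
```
145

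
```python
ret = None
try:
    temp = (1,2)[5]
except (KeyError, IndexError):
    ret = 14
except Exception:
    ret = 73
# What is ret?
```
14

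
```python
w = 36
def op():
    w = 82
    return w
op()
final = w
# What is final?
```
36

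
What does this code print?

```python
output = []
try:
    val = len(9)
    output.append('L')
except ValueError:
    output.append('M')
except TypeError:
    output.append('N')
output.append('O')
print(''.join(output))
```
NO

TypeError is caught by its specific handler, not ValueError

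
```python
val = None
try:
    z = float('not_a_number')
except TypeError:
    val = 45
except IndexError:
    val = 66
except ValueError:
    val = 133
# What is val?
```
133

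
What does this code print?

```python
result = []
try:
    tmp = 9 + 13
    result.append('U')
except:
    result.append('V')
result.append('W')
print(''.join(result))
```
UW

No exception, try block completes normally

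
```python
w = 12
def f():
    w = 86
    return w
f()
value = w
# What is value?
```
12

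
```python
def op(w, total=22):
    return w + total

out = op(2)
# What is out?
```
24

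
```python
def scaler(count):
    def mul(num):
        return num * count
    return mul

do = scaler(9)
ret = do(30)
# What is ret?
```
270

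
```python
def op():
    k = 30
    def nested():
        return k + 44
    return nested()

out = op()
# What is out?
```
74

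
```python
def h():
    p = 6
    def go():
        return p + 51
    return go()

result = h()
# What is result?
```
57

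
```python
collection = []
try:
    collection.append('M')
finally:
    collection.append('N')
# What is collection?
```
['M', 'N']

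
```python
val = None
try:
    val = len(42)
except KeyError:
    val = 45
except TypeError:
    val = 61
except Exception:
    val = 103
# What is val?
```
61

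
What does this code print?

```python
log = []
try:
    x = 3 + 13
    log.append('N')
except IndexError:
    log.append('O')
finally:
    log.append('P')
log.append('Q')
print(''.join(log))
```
NPQ

finally runs after normal execution too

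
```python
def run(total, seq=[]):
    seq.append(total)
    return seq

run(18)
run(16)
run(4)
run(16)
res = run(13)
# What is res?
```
[18, 16, 4, 16, 13]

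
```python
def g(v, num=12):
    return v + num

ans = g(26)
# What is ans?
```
38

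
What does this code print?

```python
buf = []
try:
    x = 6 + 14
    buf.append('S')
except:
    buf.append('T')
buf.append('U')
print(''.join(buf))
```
SU

No exception, try block completes normally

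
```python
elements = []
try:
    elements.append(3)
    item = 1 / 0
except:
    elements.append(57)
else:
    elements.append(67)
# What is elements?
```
[3, 57]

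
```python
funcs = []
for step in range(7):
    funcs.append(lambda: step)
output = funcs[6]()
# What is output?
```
6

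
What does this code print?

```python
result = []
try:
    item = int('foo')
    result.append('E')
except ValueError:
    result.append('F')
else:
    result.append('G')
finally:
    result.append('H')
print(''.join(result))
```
FH

Exception: except runs, else skipped, finally runs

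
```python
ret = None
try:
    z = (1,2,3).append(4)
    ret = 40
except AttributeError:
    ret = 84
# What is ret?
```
84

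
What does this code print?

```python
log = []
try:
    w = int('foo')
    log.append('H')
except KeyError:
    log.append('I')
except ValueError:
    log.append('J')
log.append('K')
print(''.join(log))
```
JK

ValueError is caught by its specific handler, not KeyError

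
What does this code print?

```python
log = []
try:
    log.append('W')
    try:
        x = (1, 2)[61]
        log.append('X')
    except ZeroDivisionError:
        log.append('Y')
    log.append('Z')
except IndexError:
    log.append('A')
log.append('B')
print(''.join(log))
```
WAB

Inner handler doesn't match, propagates to outer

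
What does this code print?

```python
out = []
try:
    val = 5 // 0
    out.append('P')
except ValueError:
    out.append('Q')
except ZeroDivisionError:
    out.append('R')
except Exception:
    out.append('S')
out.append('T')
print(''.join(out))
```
RT

ZeroDivisionError matches before generic Exception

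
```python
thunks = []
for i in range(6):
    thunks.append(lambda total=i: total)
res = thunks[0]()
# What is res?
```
0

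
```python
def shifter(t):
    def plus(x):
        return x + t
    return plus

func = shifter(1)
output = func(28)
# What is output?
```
29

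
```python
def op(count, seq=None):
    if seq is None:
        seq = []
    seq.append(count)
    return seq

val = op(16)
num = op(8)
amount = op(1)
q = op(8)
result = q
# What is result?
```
[8]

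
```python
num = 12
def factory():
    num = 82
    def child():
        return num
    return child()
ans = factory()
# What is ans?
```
82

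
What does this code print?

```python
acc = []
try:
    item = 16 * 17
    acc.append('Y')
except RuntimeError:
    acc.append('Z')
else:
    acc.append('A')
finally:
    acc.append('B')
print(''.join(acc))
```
YAB

else runs before finally when no exception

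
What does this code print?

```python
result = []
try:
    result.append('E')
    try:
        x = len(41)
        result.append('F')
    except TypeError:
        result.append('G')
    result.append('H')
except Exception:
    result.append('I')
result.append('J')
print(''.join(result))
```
EGHJ

Inner exception caught by inner handler, outer continues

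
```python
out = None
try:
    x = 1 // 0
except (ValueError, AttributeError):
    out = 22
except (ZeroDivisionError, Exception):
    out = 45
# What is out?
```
45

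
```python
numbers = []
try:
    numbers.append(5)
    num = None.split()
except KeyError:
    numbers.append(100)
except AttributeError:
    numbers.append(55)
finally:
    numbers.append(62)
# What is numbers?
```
[5, 55, 62]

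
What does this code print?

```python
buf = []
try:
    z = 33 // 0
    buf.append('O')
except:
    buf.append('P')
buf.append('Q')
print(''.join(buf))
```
PQ

Exception raised in try, caught by bare except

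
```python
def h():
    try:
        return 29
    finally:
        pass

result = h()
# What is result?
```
29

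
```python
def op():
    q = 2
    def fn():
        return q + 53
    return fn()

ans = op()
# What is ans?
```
55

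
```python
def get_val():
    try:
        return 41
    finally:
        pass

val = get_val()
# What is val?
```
41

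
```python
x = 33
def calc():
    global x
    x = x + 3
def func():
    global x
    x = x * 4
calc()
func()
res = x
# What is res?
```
144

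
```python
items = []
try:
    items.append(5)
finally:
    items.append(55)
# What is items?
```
[5, 55]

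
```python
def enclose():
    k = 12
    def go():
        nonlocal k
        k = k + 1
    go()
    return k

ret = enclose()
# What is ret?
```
13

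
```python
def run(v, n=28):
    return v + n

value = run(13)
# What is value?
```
41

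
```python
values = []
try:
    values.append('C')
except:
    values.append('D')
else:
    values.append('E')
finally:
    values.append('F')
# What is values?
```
['C', 'E', 'F']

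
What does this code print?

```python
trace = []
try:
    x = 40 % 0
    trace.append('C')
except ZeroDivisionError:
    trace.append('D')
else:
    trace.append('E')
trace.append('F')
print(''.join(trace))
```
DF

else block skipped when exception is caught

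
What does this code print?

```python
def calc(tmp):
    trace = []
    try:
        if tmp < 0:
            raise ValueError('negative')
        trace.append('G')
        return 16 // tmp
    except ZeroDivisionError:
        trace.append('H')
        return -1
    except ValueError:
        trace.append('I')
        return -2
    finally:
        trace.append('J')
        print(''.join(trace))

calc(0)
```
GHJ

tmp=0 causes ZeroDivisionError, caught, finally prints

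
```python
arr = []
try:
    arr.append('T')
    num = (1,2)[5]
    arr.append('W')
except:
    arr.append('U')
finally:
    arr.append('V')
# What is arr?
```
['T', 'U', 'V']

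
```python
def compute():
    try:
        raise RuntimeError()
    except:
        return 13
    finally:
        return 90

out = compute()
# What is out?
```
90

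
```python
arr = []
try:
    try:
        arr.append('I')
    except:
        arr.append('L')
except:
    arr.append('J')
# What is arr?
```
['I']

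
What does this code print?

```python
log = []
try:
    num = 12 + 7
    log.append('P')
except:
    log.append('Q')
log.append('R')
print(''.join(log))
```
PR

No exception, try block completes normally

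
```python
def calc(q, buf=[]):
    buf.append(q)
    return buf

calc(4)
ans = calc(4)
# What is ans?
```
[4, 4]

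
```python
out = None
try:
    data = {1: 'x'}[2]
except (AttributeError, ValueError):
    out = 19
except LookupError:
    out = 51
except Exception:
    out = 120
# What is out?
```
51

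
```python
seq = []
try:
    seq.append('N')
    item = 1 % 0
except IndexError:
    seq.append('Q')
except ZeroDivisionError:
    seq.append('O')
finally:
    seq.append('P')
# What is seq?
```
['N', 'O', 'P']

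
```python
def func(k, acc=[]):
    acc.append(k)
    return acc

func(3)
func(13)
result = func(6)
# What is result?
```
[3, 13, 6]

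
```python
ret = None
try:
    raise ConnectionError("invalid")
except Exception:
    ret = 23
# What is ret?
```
23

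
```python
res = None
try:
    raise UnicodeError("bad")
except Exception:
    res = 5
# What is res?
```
5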